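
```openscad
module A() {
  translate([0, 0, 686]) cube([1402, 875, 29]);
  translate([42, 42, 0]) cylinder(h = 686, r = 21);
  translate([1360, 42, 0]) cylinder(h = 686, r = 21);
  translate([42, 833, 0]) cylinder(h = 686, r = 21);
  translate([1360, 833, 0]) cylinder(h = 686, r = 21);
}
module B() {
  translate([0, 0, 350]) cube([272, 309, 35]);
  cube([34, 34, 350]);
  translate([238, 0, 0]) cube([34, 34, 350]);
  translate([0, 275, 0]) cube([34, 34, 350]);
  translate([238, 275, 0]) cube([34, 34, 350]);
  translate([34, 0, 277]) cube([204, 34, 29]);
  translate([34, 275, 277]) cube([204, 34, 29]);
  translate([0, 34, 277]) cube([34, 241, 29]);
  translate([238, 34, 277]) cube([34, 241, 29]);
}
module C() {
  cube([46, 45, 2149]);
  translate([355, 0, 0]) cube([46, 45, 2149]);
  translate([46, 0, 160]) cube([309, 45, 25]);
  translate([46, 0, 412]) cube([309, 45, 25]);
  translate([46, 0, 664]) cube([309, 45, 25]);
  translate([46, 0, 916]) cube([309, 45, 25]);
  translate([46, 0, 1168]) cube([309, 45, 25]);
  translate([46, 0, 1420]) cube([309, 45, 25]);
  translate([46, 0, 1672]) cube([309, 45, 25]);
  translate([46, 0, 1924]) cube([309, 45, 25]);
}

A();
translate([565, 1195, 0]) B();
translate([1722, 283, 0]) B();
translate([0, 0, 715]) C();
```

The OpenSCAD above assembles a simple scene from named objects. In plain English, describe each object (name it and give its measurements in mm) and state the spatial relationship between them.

A is a table with a 1402×875 mm rectangular top, 29 mm thick, top surface at z = 715 mm, supported by four round legs of 42 mm diameter, each leg's bounding box inset 21 mm from the nearest pair of top edges, running from the floor.

B is a simple wooden stool: a rectangular seat 272 mm (x) by 309 mm (y), 35 mm thick, top face at z = 385 mm, on four square legs, each 34×34 mm in cross-section. The legs rest on z = 0, each flush with a corner of the seat. Four stretchers, 34 mm wide and 29 mm tall, connect adjacent legs with their undersides at z = 277 mm, each running between the inner faces of the legs it joins and aligned with the legs' outer faces on the other axis.

C is a wooden ladder with two side rails of 46×45 mm section and 2149 mm height, set 401 mm apart overall. Between them run 8 rectangular rungs (45 mm deep, 25 mm thick), front faces flush with the rails' −y face. The bottom of the first rung is 160 mm above the floor and each subsequent rung is 252 mm higher than the one below.

Two stools sit around the table at the +y, +x sides. The ladder is on top of the table.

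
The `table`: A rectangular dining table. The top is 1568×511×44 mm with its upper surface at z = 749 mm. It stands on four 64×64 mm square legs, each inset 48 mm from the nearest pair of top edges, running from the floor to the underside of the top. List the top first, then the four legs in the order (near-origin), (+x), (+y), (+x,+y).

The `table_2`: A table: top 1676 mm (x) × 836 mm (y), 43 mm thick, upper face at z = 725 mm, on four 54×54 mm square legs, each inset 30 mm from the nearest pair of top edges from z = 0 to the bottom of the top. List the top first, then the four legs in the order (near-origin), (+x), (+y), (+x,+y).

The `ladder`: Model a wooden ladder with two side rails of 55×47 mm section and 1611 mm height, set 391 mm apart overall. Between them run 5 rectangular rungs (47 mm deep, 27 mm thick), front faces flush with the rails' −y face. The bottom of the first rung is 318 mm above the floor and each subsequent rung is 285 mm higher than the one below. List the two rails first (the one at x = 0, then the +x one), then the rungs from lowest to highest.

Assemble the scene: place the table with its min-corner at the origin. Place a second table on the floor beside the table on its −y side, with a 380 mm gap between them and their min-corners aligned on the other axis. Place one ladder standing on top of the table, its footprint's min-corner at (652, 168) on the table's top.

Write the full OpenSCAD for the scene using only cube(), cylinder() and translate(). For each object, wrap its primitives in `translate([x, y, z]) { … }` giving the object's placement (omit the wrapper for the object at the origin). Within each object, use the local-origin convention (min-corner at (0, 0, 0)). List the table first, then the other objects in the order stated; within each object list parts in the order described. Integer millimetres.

translate([0, 0, 705]) cube([1568, 511, 44]);
translate([48, 48, 0]) cube([64, 64, 705]);
translate([1456, 48, 0]) cube([64, 64, 705]);
translate([48, 399, 0]) cube([64, 64, 705]);
translate([1456, 399, 0]) cube([64, 64, 705]);
translate([0, -1216, 0]) {
  translate([0, 0, 682]) cube([1676, 836, 43]);
  translate([30, 30, 0]) cube([54, 54, 682]);
  translate([1592, 30, 0]) cube([54, 54, 682]);
  translate([30, 752, 0]) cube([54, 54, 682]);
  translate([1592, 752, 0]) cube([54, 54, 682]);
}
translate([652, 168, 749]) {
  cube([55, 47, 1611]);
  translate([336, 0, 0]) cube([55, 47, 1611]);
  translate([55, 0, 318]) cube([281, 47, 27]);
  translate([55, 0, 603]) cube([281, 47, 27]);
  translate([55, 0, 888]) cube([281, 47, 27]);
  translate([55, 0, 1173]) cube([281, 47, 27]);
  translate([55, 0, 1458]) cube([281, 47, 27]);
}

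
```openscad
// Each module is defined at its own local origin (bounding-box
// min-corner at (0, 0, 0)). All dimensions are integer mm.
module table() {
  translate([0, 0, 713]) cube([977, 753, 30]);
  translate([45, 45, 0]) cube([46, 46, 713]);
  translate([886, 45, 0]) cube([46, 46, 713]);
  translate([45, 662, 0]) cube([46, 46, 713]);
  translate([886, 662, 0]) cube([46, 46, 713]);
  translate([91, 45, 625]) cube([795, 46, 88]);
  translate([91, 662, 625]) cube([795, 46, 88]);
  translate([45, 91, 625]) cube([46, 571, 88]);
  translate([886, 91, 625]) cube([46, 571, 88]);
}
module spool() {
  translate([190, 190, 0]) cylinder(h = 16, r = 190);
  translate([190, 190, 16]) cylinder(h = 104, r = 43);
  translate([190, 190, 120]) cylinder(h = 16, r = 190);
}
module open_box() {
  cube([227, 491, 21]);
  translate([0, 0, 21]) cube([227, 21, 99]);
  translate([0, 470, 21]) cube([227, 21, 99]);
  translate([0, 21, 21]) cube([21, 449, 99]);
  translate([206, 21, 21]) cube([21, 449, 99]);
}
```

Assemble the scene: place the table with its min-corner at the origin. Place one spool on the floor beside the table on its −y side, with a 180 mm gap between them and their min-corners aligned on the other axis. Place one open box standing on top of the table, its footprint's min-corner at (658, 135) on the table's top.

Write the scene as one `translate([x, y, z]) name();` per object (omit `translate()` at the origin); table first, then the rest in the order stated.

table();
translate([0, -560, 0]) spool();
translate([658, 135, 743]) open_box();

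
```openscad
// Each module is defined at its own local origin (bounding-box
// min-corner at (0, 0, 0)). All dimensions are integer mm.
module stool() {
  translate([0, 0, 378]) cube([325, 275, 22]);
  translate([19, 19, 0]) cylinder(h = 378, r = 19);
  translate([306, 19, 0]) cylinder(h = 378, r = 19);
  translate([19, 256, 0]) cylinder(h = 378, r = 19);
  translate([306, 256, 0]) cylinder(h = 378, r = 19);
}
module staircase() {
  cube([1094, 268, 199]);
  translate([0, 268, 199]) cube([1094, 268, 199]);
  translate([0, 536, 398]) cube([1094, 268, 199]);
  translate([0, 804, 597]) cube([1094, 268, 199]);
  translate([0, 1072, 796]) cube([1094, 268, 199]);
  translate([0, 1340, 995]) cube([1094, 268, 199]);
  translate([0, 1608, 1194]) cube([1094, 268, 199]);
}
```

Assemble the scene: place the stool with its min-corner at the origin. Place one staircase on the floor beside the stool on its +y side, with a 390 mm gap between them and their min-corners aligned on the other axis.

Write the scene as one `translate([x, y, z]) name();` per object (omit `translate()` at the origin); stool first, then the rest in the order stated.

stool();
translate([0, 665, 0]) staircase();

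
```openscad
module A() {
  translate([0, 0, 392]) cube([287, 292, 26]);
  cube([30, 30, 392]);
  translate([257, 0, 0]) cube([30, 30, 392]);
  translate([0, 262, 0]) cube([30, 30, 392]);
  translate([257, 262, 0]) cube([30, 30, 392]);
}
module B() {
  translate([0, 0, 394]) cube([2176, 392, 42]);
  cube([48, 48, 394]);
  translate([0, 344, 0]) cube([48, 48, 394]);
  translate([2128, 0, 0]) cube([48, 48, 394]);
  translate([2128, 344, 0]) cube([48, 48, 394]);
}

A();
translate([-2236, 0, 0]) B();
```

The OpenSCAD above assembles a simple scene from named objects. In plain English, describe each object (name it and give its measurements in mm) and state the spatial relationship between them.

A is a four-legged stool. The seat is 287×292 mm, 26 mm thick, top at z = 418 mm. It stands on four square legs, each 30×30 mm in cross-section, from z = 0 to the seat underside, each flush with a corner of the seat.

B is a long wooden bench with a 2176 mm (x) × 392 mm (y) seat, 42 mm thick, its top surface 436 mm above the floor. Four 48 mm square legs at the seat corners, flush with the edges, run from z = 0 to the seat underside.

The bench is on the floor beside the stool on its −x side.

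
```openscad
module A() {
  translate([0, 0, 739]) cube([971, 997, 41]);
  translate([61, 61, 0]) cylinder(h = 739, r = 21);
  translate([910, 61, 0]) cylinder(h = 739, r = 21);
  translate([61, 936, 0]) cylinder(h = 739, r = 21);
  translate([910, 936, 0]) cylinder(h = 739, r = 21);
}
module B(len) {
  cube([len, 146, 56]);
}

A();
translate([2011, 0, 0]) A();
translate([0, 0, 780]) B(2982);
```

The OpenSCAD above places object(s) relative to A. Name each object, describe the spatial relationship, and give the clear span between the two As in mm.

Second table starts at x = 2011; first ends at x = 971; clear span = 2011 − 971 = 1040 mm.

A is a table. B is a beam. A beam spans the tops of two tables. The clear span between the two tables is 1040 mm.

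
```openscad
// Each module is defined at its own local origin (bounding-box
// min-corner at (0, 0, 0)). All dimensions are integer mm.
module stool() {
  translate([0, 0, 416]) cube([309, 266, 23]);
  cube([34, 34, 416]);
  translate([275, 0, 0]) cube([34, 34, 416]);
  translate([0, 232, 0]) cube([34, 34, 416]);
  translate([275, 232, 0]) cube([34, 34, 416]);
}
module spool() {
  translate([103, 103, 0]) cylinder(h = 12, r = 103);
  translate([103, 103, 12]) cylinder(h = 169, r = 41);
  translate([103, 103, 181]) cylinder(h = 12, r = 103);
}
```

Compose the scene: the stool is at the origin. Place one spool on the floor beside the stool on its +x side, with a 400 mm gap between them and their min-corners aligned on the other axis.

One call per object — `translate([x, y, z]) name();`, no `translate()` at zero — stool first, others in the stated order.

stool();
translate([709, 0, 0]) spool();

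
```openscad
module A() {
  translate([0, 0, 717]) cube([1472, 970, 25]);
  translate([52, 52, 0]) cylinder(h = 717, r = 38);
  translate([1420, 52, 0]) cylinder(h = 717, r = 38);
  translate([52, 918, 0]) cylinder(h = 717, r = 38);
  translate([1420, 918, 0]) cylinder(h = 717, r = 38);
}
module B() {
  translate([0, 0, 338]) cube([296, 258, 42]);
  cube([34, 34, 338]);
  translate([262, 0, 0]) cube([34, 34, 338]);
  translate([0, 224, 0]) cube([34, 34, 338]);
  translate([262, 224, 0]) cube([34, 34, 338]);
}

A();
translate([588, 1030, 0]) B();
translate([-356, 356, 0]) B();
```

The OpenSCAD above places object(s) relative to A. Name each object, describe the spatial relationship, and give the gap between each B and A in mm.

A is a table. B is a stool. Two stools sit around the table at the +y, −x sides. The gap between each stool and the table is 60 mm.

Each stool's nearest face is 60 mm from the table's bounding box.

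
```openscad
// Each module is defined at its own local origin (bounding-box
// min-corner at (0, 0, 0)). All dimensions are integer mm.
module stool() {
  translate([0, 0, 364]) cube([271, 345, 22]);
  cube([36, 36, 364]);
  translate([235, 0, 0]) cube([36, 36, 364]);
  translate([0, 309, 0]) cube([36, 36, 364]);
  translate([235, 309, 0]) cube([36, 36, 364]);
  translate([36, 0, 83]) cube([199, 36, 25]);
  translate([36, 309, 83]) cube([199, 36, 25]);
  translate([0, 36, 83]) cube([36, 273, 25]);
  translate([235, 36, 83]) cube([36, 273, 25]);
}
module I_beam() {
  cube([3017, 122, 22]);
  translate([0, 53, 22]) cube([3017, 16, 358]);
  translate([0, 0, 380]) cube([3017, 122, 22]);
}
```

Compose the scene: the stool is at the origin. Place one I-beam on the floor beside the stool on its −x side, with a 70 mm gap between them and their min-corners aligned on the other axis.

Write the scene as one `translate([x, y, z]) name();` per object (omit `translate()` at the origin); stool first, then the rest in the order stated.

stool();
translate([-3087, 0, 0]) I_beam();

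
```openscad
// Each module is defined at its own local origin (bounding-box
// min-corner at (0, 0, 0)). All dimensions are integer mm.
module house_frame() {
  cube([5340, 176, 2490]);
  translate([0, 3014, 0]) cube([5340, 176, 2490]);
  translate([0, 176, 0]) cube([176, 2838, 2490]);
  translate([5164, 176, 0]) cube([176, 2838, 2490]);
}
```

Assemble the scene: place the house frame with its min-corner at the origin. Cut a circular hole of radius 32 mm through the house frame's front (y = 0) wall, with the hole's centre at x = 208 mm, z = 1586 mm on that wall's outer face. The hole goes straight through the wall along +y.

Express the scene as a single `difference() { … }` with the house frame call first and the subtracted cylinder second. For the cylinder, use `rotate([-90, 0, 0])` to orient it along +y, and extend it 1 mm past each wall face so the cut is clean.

difference() {
  house_frame();
  translate([208, -1, 1586]) rotate([-90, 0, 0]) cylinder(h = 178, r = 32);
}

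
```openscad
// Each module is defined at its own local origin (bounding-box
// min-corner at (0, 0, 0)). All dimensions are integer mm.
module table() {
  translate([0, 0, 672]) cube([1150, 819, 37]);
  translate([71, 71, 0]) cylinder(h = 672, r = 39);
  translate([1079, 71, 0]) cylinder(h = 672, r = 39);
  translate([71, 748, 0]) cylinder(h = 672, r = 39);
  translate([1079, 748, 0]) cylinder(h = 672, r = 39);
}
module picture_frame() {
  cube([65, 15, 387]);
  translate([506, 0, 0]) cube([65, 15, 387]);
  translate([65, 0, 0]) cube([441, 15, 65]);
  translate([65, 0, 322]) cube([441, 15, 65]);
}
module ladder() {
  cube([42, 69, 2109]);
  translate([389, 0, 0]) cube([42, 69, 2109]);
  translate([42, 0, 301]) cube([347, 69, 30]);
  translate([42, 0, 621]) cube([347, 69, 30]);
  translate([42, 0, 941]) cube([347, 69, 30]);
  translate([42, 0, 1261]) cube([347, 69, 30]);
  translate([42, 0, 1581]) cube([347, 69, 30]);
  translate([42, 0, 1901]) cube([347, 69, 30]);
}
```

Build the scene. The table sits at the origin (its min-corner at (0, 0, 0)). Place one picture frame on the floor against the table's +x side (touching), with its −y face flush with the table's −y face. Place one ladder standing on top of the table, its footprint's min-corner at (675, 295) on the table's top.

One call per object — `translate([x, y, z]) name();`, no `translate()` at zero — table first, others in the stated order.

table();
translate([1150, 0, 0]) picture_frame();
translate([675, 295, 709]) ladder();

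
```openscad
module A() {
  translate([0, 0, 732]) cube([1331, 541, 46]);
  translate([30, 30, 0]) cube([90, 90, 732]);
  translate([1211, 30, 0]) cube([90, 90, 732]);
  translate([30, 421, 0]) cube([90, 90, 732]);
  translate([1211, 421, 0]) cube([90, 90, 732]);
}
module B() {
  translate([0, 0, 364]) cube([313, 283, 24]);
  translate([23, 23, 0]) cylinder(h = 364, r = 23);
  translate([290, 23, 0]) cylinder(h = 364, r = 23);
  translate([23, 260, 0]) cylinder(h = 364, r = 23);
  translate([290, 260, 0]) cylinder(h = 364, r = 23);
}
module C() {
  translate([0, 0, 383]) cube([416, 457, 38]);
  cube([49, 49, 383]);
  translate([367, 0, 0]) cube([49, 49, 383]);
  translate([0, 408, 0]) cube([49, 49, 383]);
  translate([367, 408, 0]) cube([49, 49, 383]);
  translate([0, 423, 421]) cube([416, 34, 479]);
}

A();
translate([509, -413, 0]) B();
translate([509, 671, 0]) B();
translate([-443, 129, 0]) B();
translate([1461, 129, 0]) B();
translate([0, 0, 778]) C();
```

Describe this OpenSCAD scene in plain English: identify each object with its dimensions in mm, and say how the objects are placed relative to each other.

A is a table: top 1331 mm (x) × 541 mm (y), 46 mm thick, upper face at z = 778 mm, on four 90×90 mm square legs, each inset 30 mm from the nearest pair of top edges, running from z = 0 to the bottom of the top.

B is a four-legged stool. The seat is 313×283 mm, 24 mm thick, top at z = 388 mm. It stands on four round legs, each 46 mm in diameter, from z = 0 to the seat underside, each leg's axis is inset half a diameter from the nearest pair of seat edges (so the leg's bounding box is flush with the corner).

C is a chair. The seat is a 416×457×38 mm slab with its top at z = 421 mm, on four 49×49 mm corner legs (flush with the seat edges, standing on z = 0). A flat backrest 34 mm thick, 479 mm tall, spans the full seat width and rises from the seat top along its +y edge, rear face flush with the rear of the seat.

Four stools sit around the table at the −y, +y, −x, +x sides. The chair is on top of the table.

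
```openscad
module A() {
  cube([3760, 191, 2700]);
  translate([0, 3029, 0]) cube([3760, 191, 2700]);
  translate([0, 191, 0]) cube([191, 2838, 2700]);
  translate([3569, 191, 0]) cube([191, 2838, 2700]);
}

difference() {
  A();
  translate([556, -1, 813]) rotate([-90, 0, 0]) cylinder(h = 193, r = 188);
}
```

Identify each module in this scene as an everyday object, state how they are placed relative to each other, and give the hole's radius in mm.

A is a house frame. The house frame has a circular hole through its front wall. The hole's radius is 188 mm.

The subtracted cylinder has r = 188 mm.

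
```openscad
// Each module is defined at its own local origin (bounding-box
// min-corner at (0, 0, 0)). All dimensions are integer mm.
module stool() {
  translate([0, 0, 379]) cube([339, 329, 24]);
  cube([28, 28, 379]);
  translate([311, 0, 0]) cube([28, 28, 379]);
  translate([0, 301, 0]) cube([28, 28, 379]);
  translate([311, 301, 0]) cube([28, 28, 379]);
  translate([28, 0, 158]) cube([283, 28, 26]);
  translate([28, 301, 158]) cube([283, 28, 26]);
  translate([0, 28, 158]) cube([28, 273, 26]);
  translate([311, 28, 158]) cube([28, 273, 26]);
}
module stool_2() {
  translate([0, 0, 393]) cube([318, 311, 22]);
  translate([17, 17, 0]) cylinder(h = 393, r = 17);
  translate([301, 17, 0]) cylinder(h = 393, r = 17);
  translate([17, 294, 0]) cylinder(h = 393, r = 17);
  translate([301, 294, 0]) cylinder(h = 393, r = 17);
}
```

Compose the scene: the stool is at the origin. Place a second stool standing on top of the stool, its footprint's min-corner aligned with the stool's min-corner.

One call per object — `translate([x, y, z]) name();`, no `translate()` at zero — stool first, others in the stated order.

stool();
translate([0, 0, 403]) stool_2();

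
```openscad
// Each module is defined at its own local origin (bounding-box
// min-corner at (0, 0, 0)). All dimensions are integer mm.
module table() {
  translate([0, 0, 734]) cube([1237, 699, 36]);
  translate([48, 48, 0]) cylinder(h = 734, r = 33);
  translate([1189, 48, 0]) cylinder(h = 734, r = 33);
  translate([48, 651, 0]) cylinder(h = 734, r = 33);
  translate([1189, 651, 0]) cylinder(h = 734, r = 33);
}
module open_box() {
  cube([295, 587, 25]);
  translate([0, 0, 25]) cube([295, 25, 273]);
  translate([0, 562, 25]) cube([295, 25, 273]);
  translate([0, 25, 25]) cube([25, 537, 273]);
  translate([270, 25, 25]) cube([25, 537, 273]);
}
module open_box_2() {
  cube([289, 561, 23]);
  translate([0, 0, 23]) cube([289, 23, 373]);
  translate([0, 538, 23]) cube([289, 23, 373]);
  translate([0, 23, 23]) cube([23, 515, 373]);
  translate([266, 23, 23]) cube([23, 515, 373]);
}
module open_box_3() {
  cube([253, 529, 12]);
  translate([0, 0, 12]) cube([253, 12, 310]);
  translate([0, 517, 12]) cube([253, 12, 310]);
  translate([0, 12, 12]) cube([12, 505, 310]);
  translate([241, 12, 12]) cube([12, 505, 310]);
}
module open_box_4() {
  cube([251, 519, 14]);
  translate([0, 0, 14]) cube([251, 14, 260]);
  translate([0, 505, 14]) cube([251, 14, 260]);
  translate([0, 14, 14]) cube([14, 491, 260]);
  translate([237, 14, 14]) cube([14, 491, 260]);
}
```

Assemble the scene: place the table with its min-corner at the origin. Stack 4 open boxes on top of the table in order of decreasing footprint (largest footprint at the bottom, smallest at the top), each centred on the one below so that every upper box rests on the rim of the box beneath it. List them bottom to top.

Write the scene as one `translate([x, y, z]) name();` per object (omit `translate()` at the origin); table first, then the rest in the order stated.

table();
translate([471, 56, 770]) open_box();
translate([474, 69, 1068]) open_box_2();
translate([492, 85, 1464]) open_box_3();
translate([493, 90, 1786]) open_box_4();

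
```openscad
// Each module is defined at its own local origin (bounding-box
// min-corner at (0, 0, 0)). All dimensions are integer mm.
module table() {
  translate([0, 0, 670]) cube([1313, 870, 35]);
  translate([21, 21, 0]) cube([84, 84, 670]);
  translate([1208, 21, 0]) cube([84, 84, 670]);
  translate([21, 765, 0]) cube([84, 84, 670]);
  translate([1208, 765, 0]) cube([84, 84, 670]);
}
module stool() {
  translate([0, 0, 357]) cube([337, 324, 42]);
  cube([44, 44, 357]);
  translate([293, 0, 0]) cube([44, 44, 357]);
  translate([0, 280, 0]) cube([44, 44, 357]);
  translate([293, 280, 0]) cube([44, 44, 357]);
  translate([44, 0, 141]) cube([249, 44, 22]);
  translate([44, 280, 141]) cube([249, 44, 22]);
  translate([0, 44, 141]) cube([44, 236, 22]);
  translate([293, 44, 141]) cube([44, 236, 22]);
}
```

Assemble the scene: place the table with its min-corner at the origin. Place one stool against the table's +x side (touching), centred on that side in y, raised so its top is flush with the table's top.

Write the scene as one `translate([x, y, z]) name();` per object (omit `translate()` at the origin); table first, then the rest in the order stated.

table();
translate([1313, 273, 306]) stool();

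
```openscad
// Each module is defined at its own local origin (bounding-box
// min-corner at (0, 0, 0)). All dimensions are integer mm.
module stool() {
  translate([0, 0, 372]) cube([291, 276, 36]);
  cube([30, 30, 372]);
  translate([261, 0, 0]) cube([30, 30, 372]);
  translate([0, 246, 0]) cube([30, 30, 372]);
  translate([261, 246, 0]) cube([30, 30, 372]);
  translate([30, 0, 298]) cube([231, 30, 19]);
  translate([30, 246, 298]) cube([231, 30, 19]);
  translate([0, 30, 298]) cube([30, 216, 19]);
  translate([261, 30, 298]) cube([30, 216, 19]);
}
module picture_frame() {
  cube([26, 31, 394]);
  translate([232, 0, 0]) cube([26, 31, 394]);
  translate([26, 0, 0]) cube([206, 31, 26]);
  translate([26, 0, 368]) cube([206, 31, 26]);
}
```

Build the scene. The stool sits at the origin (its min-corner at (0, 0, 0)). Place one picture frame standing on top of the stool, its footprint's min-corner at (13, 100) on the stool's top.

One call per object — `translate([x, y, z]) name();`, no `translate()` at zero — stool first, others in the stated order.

stool();
translate([13, 100, 408]) picture_frame();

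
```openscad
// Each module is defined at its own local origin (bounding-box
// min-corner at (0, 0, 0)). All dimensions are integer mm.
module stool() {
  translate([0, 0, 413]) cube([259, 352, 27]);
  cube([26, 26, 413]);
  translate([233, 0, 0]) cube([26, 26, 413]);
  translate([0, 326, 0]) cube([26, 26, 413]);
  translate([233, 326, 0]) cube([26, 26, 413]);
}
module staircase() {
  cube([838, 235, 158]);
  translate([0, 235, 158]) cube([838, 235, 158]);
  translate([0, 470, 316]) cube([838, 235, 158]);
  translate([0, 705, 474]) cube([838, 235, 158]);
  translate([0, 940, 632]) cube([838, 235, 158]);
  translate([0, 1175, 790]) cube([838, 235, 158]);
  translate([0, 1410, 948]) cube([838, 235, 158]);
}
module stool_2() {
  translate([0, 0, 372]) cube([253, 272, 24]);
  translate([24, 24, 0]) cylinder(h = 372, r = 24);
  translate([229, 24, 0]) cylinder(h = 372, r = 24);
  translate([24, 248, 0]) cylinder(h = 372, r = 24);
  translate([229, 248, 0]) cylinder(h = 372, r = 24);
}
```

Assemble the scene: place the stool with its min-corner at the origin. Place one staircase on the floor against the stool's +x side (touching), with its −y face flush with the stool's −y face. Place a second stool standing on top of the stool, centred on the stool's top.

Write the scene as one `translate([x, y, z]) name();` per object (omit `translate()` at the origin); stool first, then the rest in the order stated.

stool();
translate([259, 0, 0]) staircase();
translate([3, 40, 440]) stool_2();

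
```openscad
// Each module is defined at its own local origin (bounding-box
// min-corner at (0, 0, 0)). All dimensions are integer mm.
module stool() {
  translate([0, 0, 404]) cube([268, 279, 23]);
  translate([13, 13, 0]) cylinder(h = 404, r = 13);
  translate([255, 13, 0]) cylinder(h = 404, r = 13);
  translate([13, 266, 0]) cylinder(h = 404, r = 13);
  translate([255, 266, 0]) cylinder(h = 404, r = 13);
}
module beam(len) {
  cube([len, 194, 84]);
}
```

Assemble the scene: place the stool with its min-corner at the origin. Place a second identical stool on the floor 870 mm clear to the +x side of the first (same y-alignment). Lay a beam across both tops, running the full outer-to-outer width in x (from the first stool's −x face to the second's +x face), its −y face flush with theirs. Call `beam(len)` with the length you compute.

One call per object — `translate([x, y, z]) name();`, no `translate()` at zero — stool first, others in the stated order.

stool();
translate([1138, 0, 0]) stool();
translate([0, 0, 427]) beam(1406);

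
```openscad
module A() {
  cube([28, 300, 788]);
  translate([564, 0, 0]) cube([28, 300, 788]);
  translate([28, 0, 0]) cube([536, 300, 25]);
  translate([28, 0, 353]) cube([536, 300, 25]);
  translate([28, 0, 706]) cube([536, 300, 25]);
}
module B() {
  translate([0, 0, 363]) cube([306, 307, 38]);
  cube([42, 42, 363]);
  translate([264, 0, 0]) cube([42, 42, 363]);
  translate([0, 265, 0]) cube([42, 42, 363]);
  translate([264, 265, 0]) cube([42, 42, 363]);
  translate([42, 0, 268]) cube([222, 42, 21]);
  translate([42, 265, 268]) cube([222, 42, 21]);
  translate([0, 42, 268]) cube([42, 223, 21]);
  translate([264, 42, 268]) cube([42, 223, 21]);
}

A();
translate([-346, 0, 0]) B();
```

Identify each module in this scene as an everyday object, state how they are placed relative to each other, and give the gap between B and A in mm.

The stool's nearest face is 40 mm from the bookshelf's −x face.

A is a bookshelf. B is a stool. The stool is on the floor beside the bookshelf on its −x side. The gap between the stool and the bookshelf is 40 mm.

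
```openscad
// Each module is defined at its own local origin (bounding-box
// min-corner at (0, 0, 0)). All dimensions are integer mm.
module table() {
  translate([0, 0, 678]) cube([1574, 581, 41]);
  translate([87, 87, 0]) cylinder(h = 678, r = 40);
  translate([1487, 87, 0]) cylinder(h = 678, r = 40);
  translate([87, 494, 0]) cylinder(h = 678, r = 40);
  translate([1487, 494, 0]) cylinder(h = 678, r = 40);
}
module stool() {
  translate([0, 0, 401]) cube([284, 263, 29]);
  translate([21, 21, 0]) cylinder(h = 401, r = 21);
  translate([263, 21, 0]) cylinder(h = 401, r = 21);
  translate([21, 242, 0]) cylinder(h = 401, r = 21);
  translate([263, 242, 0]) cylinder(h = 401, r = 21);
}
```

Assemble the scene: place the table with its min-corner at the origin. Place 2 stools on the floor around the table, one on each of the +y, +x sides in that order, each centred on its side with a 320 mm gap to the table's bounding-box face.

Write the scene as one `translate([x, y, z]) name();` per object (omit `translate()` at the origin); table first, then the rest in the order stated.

table();
translate([645, 901, 0]) stool();
translate([1894, 159, 0]) stool();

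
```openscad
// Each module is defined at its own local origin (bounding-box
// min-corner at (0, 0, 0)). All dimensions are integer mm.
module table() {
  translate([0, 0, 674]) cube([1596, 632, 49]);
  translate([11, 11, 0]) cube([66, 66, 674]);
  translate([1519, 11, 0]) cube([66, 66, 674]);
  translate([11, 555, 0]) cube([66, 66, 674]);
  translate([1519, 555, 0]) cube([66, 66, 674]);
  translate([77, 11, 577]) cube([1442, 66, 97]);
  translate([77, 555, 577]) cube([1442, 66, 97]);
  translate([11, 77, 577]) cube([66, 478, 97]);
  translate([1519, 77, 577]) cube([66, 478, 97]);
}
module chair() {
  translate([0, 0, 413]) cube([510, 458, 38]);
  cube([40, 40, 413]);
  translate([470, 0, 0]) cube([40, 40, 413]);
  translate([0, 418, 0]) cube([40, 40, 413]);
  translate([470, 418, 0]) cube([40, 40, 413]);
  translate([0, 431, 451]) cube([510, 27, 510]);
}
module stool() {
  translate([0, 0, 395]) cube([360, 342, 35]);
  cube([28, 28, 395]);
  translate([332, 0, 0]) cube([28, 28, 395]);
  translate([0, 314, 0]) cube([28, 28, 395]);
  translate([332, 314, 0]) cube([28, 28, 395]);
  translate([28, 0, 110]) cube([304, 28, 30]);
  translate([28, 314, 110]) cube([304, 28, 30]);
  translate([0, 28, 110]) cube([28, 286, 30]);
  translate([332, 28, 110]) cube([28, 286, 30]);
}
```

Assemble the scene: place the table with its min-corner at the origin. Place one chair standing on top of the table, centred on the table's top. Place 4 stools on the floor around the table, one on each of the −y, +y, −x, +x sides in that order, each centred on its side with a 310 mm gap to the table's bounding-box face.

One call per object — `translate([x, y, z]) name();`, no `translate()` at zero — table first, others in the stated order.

table();
translate([543, 87, 723]) chair();
translate([618, -652, 0]) stool();
translate([618, 942, 0]) stool();
translate([-670, 145, 0]) stool();
translate([1906, 145, 0]) stool();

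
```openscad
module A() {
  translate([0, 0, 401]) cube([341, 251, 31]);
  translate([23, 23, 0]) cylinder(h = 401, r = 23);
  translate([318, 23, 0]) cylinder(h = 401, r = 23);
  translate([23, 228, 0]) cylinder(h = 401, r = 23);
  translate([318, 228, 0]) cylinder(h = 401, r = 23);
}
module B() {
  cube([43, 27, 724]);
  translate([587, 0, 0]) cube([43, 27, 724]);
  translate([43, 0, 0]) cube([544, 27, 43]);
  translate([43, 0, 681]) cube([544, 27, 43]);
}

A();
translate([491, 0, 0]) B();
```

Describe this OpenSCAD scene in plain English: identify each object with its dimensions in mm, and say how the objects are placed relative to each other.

A is a simple wooden stool: a rectangular seat 341 mm (x) by 251 mm (y), 31 mm thick, top face at z = 432 mm, on four round legs, each 46 mm in diameter. The legs rest on z = 0, each leg's axis is inset half a diameter from the nearest pair of seat edges (so the leg's bounding box is flush with the corner).

B is a rectangular picture frame lying in the x–z plane (depth along y). The opening is 544 mm wide (x) by 638 mm tall (z), surrounded by a border 43 mm wide on all four sides. The frame is 27 mm deep and is made of two full-height vertical stiles with two horizontal rails fitted between them.

The picture frame is on the floor beside the stool on its +x side.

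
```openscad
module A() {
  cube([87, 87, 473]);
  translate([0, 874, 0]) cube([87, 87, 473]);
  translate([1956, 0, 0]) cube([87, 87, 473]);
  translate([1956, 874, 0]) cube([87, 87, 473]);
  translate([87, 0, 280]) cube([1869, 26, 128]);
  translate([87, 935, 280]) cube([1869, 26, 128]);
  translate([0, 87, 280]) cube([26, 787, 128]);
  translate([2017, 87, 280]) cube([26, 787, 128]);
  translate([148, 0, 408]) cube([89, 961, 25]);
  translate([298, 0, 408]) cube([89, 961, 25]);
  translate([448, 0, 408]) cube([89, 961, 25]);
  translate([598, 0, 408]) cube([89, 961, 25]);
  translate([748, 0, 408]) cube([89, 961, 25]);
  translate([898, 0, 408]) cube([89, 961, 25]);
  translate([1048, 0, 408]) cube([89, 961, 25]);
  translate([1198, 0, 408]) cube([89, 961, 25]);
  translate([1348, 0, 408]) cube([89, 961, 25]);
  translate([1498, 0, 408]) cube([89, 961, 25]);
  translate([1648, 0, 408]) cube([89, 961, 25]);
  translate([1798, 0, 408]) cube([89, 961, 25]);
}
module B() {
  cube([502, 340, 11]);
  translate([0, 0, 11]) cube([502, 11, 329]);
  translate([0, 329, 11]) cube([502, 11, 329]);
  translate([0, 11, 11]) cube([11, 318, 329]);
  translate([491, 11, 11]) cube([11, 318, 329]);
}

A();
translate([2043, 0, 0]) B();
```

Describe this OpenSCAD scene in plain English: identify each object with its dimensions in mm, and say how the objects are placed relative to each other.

A is a bed frame 2043 mm long (x) by 961 mm wide (y). Four 87×87 mm corner posts, 473 mm tall, at the corners of the footprint. Four rails of 26 mm thickness and 128 mm height run between adjacent posts with their undersides at z = 280 mm, their outer faces flush with the outside of the frame (the two x-running rails run between the posts' inner faces; the two y-running rails run between the posts' inner faces). 12 slats, each 89 mm wide (x) and 25 mm thick, lie across the top of the two x-running rails, running the full 961 mm width of the frame in y; the slats are evenly spaced along x between the inner faces of the end posts with equal gaps (rounded down to the nearest mm) at the −x end and between each pair — any rounding remainder accumulates at the +x end.

B is an open storage box with external size 502×340×340 mm and wall thickness 11 mm (the base is also 11 mm thick). The base covers the whole footprint; the four walls stand on the base, with the y-facing walls full-width and the x-facing walls fitting between their inner faces.

The open box is against the bed frame's +x side, with their −y faces flush.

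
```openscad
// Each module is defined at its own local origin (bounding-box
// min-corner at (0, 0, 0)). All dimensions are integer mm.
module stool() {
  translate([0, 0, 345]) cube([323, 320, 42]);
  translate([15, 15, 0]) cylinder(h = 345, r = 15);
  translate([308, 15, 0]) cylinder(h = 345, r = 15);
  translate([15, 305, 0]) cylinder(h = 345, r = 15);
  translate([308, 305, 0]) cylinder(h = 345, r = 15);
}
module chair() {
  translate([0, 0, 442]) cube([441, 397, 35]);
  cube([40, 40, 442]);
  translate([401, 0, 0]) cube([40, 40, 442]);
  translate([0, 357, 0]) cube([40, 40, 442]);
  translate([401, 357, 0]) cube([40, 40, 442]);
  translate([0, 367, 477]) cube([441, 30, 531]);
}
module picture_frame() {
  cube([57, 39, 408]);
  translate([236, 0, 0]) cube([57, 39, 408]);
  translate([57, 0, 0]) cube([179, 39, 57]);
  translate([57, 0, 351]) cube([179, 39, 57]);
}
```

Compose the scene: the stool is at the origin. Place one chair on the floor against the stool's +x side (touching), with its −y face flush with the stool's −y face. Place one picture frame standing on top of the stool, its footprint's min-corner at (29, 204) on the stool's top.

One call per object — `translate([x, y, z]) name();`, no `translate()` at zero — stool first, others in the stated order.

stool();
translate([323, 0, 0]) chair();
translate([29, 204, 387]) picture_frame();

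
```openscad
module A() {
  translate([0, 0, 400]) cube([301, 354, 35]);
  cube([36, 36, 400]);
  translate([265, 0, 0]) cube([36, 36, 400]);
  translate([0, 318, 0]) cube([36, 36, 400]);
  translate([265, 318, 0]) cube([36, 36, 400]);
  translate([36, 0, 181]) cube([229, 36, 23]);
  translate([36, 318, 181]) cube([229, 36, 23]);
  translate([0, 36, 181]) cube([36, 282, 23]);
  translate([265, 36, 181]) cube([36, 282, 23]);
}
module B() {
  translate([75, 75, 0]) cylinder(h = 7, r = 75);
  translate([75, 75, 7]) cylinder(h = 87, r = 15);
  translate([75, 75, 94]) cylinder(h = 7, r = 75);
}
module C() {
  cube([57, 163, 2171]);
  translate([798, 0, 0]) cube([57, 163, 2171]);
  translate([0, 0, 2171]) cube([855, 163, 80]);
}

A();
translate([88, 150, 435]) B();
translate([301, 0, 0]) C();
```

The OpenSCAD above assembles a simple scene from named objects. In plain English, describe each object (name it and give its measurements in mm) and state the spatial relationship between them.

A is a four-legged stool. The seat is a 301×354×35 mm slab whose top surface is at z = 435 mm; four square legs, each 36×36 mm in cross-section, run from the floor (z = 0) to the underside of the seat, each flush with a corner of the seat. Four stretchers, 36 mm wide and 23 mm tall, connect adjacent legs with their undersides at z = 181 mm, each running between the inner faces of the legs it joins and aligned with the legs' outer faces on the other axis.

B is a spool: two coaxial disc flanges of radius 75 mm and thickness 7 mm, joined by a core cylinder of radius 15 mm and height 87 mm. The lower flange rests on z = 0 and the three cylinders share a vertical axis.

C is a door frame. The clear opening is 741 mm wide and 2171 mm high. Two 57 mm wide jambs, 163 mm deep, stand either side of the opening from the floor to the top of the opening. A 80 mm thick head sits across the top of both jambs, spanning the full outside width of the frame.

The spool is on top of the stool. The door frame is against the stool's +x side, with their −y faces flush.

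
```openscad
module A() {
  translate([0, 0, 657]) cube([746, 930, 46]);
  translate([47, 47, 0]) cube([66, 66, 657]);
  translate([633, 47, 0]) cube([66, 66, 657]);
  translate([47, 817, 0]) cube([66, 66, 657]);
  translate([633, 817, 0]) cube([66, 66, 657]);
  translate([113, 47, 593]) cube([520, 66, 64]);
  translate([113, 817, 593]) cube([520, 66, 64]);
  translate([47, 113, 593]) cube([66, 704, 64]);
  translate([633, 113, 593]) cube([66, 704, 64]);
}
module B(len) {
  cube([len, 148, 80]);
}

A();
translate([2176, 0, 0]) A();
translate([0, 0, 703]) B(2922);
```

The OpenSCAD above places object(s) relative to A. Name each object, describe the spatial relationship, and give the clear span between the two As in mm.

Second table starts at x = 2176; first ends at x = 746; clear span = 2176 − 746 = 1430 mm.

A is a table. B is a beam. A beam spans the tops of two tables. The clear span between the two tables is 1430 mm.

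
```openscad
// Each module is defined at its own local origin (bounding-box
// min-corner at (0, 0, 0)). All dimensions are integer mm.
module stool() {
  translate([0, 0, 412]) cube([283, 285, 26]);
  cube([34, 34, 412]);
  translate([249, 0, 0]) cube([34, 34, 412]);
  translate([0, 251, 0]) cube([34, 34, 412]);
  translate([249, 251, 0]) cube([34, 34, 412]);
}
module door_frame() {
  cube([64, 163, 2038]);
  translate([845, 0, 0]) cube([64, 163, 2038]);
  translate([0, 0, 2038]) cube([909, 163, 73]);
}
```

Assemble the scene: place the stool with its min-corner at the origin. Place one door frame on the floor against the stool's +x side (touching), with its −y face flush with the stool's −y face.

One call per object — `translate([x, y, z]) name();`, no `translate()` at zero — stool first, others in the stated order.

stool();
translate([283, 0, 0]) door_frame();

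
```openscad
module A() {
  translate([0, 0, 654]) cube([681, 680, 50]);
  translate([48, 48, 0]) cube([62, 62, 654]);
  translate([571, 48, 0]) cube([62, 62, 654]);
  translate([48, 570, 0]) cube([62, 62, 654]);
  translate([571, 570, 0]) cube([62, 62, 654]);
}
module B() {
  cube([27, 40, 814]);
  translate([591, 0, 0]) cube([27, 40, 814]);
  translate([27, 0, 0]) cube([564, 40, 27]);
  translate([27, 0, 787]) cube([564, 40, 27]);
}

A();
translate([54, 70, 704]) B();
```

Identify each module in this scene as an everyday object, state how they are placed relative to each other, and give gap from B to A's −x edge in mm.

The picture frame's min-x is at 54; the table's min-x is 0; gap = 54 mm.

A is a table. B is a picture frame. The picture frame is on top of the table. The gap from the picture frame to the table's −x edge is 54 mm.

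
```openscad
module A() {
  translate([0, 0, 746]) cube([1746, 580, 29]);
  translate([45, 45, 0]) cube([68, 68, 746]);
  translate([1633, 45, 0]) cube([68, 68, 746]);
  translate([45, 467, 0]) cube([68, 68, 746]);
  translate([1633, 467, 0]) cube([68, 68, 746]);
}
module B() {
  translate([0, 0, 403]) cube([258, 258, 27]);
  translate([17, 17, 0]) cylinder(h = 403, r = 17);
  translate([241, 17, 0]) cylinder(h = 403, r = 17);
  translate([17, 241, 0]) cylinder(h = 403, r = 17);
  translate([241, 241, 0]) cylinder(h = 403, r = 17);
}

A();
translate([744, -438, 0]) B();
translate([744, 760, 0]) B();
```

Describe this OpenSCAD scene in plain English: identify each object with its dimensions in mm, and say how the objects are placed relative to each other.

A is a rectangular dining table. The top is 1746×580×29 mm with its upper surface at z = 775 mm. It stands on four 68×68 mm square legs, each inset 45 mm from the nearest pair of top edges, running from the floor to the underside of the top.

B is a simple wooden stool: a rectangular seat 258 mm (x) by 258 mm (y), 27 mm thick, top face at z = 430 mm, on four round legs, each 34 mm in diameter. The legs rest on z = 0, each leg's axis is inset half a diameter from the nearest pair of seat edges (so the leg's bounding box is flush with the corner).

Two stools sit around the table at the −y, +y sides.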